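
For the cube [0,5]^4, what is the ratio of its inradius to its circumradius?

r_in = 5/2 (half the side); r_out = 5√4/2 (half the diagonal). Ratio = 1/√4 ≈ 0.5.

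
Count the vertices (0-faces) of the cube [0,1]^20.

Number of vertices = 2^20 = 1048576.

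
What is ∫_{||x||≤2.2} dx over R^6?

Volume = π^{6/2}·(2.2)^6/Γ(4) ≈ 585.915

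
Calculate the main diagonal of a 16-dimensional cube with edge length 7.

Diagonal = √16 · 7 = 28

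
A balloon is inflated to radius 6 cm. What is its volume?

Volume = π^{3/2}·(6)^3/Γ(5/2) = 288·π ≈ 904.779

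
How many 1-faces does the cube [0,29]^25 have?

Each of the 2^25 = 33554432 vertices has degree 25; total edges = 25·2^25/2 = 419430400.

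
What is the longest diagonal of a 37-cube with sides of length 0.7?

d = √(0.7² + 0.7² + ... + 0.7²) [37 terms] = √(37·0.7²) = 0.7√37 ≈ 4.25793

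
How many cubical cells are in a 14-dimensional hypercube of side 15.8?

Number of 3-faces = C(14,3) · 2^(14-3) = 364 · 2048 = 745472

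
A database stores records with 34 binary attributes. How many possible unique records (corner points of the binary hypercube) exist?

Each vertex is a binary string of length 34, so there are 2^34 = 17179869184.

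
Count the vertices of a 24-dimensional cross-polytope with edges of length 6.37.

The 24-dimensional cross-polytope has 2n = 2·24 = 48 vertices.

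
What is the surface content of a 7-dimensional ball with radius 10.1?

The surface area of an n-ball is 2π^(n/2) r^(n-1) / Γ(n/2). For n=7, r=10.1: 3.5108e+07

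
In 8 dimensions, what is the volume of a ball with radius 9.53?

V_8(9.53) = π^(8/2) · (9.53)^8 / Γ(8/2 + 1) ≈ 2.76141e+08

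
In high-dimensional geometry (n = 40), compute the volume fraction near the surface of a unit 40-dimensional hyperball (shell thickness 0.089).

1 - (1-0.089)^40 ≈ 0.975971 ≈ 97.60%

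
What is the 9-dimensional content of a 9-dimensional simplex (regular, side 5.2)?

For a regular n-simplex with edge a, V = (a^n / n!)·√((n+1)/2^n). With a=5.2, n=9: V ≈ 1.07061.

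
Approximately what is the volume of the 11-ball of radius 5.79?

The n-ball volume is π^(n/2)·r^n/Γ(n/2+1). With n=11, r=5.79: V ≈ 4.61922e+08.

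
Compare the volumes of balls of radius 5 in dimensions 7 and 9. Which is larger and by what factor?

V_7(5) ≈ 369122, V_9(5) ≈ 6.4424e+06. The 9-ball is larger by a factor of 17.45.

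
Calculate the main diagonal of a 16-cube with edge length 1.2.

The space diagonal of an n-cube of side s is s√n. Here 1.2·√16 = 4.8.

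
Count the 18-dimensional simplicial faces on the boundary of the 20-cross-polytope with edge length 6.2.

f_18(20-orthoplex) = 2^19 · (20 choose 19) = 10485760.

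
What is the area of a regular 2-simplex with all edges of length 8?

Area = (√3/4) · 8² = 27.7128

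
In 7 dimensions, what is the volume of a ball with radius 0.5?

Volume = π^{7/2}·(0.5)^7/Γ(9/2) = π^3/840 ≈ 0.0369122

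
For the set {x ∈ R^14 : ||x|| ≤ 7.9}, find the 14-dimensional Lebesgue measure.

The n-ball volume is π^(n/2)·r^n/Γ(n/2+1). With n=14, r=7.9: V ≈ 2.21003e+12.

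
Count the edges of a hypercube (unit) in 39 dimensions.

Number of 1-faces = C(39,1)·2^(39-1) = 39·274877906944 = 10720238370816.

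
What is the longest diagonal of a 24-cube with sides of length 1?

||(1,1,...,1)|| = √(24)·1 ≈ 4.89898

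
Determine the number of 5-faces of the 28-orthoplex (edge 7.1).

Each 5-face is the convex hull of 6 vertices, one chosen as ±e_i from each of 6 distinct axes: 2^6·C(28,6) = 24111360.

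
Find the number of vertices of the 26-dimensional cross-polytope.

An n-cross-polytope has 2n vertices; here n = 26, giving 52.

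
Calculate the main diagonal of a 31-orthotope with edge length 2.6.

||(2.6,2.6,...,2.6)|| = √(31)·2.6 ≈ 14.4762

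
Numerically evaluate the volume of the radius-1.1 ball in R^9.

Volume = π^{9/2}·(1.1)^9/Γ(11/2) ≈ 7.77771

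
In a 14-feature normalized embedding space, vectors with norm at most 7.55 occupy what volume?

V_14(7.55) = π^(14/2) · (7.55)^14 / Γ(14/2 + 1) ≈ 1.17186e+12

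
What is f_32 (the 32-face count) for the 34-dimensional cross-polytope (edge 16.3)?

Each 32-face is the convex hull of 33 vertices, one chosen as ±e_i from each of 33 distinct axes: 2^33·C(34,33) = 292057776128.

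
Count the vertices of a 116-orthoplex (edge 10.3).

An n-cross-polytope has 2n vertices; here n = 116, giving 232.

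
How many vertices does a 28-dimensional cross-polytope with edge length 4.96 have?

The vertices are ±e_1, ..., ±e_28, so there are 2·28 = 56.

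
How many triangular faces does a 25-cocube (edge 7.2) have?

An n-cross-polytope has 2^(k+1)·C(n,k+1) k-faces. Here 2^3·C(25,3) = 8·2300 = 18400.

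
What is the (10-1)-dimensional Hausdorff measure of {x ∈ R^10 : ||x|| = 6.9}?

S = n·V_n(r)/r = 10·V_10(6.9)/6.9 (volume-to-surface relation), giving 9.04086e+08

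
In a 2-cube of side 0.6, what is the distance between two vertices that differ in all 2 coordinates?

||(0.6,0.6,...,0.6)|| = √(2)·0.6 ≈ 0.848528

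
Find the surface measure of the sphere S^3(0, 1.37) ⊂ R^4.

|∂B_4(1.37)| ≈ 50.7565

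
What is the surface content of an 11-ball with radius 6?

S = n·V_n(r)/r = 11·V_11(6)/6 (volume-to-surface relation), giving 143327232·π^5/35 ≈ 1.25317e+09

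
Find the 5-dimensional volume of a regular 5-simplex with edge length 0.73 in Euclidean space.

For a regular n-simplex with edge a, V = (a^n / n!)·√((n+1)/2^n). With a=0.73, n=5: V ≈ 0.000748055.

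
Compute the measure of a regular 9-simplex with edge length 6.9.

Volume = 6.9^9 · √(10/2^9) / 9! ≈ 13.6535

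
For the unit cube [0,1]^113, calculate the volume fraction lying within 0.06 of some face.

The inner cube has side 1-2·0.06 = 0.88 and volume (0.88)^113 ≈ 5.328e-07, so the shell holds 0.9999994672 of the volume.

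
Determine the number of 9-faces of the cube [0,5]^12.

Choose 9 of 12 axes to span the face (C(12,9) = 220 ways), then fix each of the remaining 3 coordinates at one of its two extreme values (2^3 = 8 ways): 220·8 = 1760.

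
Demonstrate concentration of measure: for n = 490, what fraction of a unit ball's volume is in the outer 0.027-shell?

1 - (1-0.027)^490 ≈ 0.9999985028 ≈ 99.999850%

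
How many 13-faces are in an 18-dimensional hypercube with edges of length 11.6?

Number of 13-faces = C(18,13) · 2^(18-13) = 8568 · 32 = 274176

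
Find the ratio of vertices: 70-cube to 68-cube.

The 70-cube has 2^70 = 1180591620717411303424 vertices. The 68-cube has 2^68 = 295147905179352825856 vertices. Ratio: 1180591620717411303424/295147905179352825856 = 4.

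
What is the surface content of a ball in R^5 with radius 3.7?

S_5(3.7) = 2·π^(5/2)·(3.7)^4 / Γ(5/2) ≈ 4932.59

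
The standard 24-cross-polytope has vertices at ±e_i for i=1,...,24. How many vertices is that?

An n-cross-polytope has 2n vertices; here n = 24, giving 48.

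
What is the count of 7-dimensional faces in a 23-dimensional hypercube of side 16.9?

An n-cube has C(n,k)·2^(n-k) k-faces. Here C(23,7)·2^16 = 245157·65536 = 16066609152.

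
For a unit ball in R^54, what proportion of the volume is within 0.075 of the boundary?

Shell fraction = 1 - (1-0.075)^54 ≈ 0.985152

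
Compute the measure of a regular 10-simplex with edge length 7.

V_10 = √(11) · 7^10 / (10! · 2^(10/2)) ≈ 8.06796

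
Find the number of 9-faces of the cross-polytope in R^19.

An n-cross-polytope has 2^(k+1)·C(n,k+1) k-faces. Here 2^10·C(19,10) = 1024·92378 = 94595072.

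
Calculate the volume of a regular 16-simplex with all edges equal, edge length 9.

For a regular n-simplex with edge a, V = (a^n / n!)·√((n+1)/2^n). With a=9, n=16: V ≈ 1.42641.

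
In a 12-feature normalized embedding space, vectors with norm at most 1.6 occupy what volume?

Volume = π^{12/2}·(1.6)^12/Γ(7) ≈ 375.843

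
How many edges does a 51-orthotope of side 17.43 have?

Each of the 2^51 = 2251799813685248 vertices has degree 51; total edges = 51·2^51/2 = 57420895248973824.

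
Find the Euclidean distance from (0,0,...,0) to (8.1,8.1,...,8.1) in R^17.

||(8.1,8.1,...,8.1)|| = √(17)·8.1 ≈ 33.3972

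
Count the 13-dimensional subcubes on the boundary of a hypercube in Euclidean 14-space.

Choose 13 of 14 axes to span the face (C(14,13) = 14 ways), then fix each of the remaining 1 coordinate at one of its two extreme values (2^1 = 2 ways): 14·2 = 28.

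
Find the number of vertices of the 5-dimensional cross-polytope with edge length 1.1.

An n-cross-polytope has 2n vertices; here n = 5, giving 10.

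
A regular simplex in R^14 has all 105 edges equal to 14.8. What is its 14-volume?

Volume = 14.8^14 · √(15/2^14) / 14! ≈ 8396.37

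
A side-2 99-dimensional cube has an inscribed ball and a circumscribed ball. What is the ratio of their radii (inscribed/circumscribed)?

Ratio = (s/2)/(s√99/2) = 99^(-1/2) ≈ 0.100504.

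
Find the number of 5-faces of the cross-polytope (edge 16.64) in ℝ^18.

Number of 5-faces = 2^(5+1) · C(18,5+1) = 64 · 18564 = 1188096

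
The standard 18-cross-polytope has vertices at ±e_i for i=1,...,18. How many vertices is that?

The vertices are ±e_1, ..., ±e_18, so there are 2·18 = 36.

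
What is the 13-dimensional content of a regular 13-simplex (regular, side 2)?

V_13 = √(14) · 2^13 / (13! · 2^(13/2)) ≈ 5.43849e-08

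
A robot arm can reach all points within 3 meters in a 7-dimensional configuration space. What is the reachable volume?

The n-ball volume is π^(n/2)·r^n/Γ(n/2+1). With n=7, r=3: V = 11664·π^3/35 ≈ 10333.1.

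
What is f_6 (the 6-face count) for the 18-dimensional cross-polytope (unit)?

Each 6-face is the convex hull of 7 vertices, one chosen as ±e_i from each of 7 distinct axes: 2^7·C(18,7) = 4073472.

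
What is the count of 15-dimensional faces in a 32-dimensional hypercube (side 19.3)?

Number of 15-faces = C(32,15) · 2^(32-15) = 565722720 · 131072 = 74150408355840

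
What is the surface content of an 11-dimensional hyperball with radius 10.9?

The surface area of an n-ball is 2π^(n/2) r^(n-1) / Γ(n/2). For n=11, r=10.9: 4.90639e+11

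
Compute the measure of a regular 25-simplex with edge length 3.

V_25 = √(26) · 3^25 / (25! · 2^(25/2)) ≈ 4.80836e-17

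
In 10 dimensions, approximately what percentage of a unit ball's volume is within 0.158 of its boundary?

1 - (1-0.158)^10 ≈ 0.82089 ≈ 82.09%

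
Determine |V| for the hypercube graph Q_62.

Each vertex is a binary string of length 62, so there are 2^62 = 4611686018427387904.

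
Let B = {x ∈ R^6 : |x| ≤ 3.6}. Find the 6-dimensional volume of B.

V_6(3.6) = π^(6/2) · (3.6)^6 / Γ(6/2 + 1) ≈ 11249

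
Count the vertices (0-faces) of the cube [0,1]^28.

Each vertex is a binary string of length 28, so there are 2^28 = 268435456.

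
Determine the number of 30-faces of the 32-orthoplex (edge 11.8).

An n-cross-polytope has 2^(k+1)·C(n,k+1) k-faces. Here 2^31·C(32,31) = 2147483648·32 = 68719476736.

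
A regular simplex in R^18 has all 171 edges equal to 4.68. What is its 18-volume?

V = (4.68^18 / 18!) · √((18+1) / 2^18) ≈ 1.54238e-06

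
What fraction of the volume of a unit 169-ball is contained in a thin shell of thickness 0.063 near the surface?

Shell fraction = 1 - (1-0.063)^169 ≈ 0.999983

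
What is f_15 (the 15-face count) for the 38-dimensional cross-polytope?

An n-cross-polytope has 2^(k+1)·C(n,k+1) k-faces. Here 2^16·C(38,16) = 65536·22239974430 = 1457518964244480.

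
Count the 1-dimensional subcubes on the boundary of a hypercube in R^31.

Number of 1-faces = C(31,1) · 2^(31-1) = 31 · 1073741824 = 33285996544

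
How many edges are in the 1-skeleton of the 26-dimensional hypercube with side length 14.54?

The 26-cube has n·2^(n-1) = 26·2^25 = 26·33554432 = 872415232 edges.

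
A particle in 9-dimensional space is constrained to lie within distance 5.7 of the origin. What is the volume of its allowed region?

Volume = π^{9/2}·(5.7)^9/Γ(11/2) ≈ 2.09504e+07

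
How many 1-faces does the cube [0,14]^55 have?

Number of 1-faces = C(55,1)·2^(55-1) = 55·18014398509481984 = 990791918021509120.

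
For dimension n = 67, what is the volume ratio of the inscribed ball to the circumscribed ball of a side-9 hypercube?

V_in/V_out = n^(-n/2) = 67^(-67/2) ≈ 6.70647e-62.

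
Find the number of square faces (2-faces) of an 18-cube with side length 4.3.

An n-cube has C(n,k)·2^(n-k) k-faces. Here C(18,2)·2^16 = 153·65536 = 10027008.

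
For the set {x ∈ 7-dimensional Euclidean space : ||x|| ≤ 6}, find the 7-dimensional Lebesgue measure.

V_7(6) = π^(7/2) · (6)^7 / Γ(7/2 + 1) = 1492992·π^3/35 ≈ 1.32263e+06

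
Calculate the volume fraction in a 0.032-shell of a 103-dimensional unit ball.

V(inner)/V(outer) = ((1-0.032)/1)^103 ≈ 0.03509, so the shell fraction is 0.964912.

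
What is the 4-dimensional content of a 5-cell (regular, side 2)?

V = (2^4 / 4!) · √((4+1) / 2^4) ≈ 0.372678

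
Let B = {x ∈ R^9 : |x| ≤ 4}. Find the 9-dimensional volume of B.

V_9(4) = π^(9/2) · (4)^9 / Γ(9/2 + 1) = 8388608·π^4/945 ≈ 864684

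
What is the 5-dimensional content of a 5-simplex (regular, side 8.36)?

For a regular n-simplex with edge a, V = (a^n / n!)·√((n+1)/2^n). With a=8.36, n=5: V ≈ 147.35.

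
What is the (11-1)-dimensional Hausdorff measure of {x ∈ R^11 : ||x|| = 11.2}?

S = n·V_n(r)/r = 11·V_11(11.2)/11.2 (volume-to-surface relation), giving 6.43691e+11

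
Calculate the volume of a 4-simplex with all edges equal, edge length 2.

V_4 = √(5) · 2^4 / (4! · 2^(4/2)) ≈ 0.372678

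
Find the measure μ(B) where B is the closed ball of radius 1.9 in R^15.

Volume = π^{15/2}·(1.9)^15/Γ(17/2) ≈ 5790.74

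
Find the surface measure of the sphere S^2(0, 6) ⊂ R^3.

The surface area of an n-ball is 2π^(n/2) r^(n-1) / Γ(n/2). For n=3, r=6: 4πr² = 4π·(6)² ≈ 452.389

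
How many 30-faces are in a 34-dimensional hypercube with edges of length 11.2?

Choose 30 of 34 axes to span the face (C(34,30) = 46376 ways), then fix each of the remaining 4 coordinates at one of its two extreme values (2^4 = 16 ways): 46376·16 = 742016.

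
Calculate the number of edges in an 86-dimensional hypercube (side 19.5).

Each of the 2^86 = 77371252455336267181195264 vertices has degree 86; total edges = 86·2^86/2 = 3326963855579459488791396352.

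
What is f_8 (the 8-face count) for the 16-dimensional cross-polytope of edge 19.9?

f_8(16-orthoplex) = 2^9 · (16 choose 9) = 5857280.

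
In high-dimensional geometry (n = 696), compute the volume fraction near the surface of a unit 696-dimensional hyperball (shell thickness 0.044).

1 - (1-0.044)^696 ≈ 1 - 2.504e-14 ≈ (100 - 2.51e-12)%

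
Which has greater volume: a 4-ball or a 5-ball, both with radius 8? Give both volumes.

V_4(8) ≈ 20212.9. V_5(8) ≈ 172484. The 5-ball is larger.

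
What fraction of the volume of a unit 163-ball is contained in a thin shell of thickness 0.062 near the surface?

1 - (1-0.062)^163 ≈ 0.999971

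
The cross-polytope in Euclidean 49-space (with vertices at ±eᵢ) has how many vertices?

An n-cross-polytope has 2n vertices; here n = 49, giving 98.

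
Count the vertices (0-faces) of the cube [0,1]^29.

Each vertex is a binary string of length 29, so there are 2^29 = 536870912.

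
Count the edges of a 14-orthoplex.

An n-cross-polytope has 2^(k+1)·C(n,k+1) k-faces. Here 2^2·C(14,2) = 4·91 = 364.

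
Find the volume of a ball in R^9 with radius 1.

V_9(1) = π^(9/2) · (1)^9 / Γ(9/2 + 1) = 32·π^4/945 ≈ 3.29851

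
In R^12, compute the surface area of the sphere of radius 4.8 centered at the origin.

S = n·V_n(r)/r = 12·V_12(4.8)/4.8 (volume-to-surface relation), giving 4.99346e+08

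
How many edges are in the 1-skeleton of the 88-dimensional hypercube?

The 88-cube has n·2^(n-1) = 88·2^87 = 88·154742504910672534362390528 = 13617340432139183023890366464 edges.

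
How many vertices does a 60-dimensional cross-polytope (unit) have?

An n-cross-polytope has 2n vertices; here n = 60, giving 120.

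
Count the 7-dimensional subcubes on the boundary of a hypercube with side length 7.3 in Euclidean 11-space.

Choose 7 of 11 axes to span the face (C(11,7) = 330 ways), then fix each of the remaining 4 coordinates at one of its two extreme values (2^4 = 16 ways): 330·16 = 5280.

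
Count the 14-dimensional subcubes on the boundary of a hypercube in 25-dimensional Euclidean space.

An n-cube has C(n,k)·2^(n-k) k-faces. Here C(25,14)·2^11 = 4457400·2048 = 9128755200.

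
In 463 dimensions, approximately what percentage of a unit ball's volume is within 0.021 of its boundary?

1 - (1-0.021)^463 ≈ 0.999946 ≈ 99.9946%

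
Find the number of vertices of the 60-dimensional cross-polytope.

The vertices are ±e_1, ..., ±e_60, so there are 2·60 = 120.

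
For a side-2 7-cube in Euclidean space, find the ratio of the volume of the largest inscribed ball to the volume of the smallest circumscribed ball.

The radii are 2/2 and 2√7/2, so the volume ratio is (1/√7)^7 = 7^{-7/2} ≈ 0.00110194.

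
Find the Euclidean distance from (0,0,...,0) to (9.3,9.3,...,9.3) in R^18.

d = √(9.3² + 9.3² + ... + 9.3²) [18 terms] = √(18·9.3²) = 9.3√18 ≈ 39.4566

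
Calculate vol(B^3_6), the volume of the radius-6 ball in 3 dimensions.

Volume = π^{3/2}·(6)^3/Γ(5/2) = 288·π ≈ 904.779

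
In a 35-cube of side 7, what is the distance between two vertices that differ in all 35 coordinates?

The space diagonal of an n-cube of side s is s√n. Here 7·√35 ≈ 41.4126.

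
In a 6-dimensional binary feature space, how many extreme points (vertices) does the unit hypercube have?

An n-cube has 2^n vertices; for n = 6 that is 2^6 = 64.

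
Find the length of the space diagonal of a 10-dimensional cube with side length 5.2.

The space diagonal of an n-cube of side s is s√n. Here 5.2·√10 ≈ 16.4438.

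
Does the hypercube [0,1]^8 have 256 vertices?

True. The 8-cube has 2^8 = 256 vertices.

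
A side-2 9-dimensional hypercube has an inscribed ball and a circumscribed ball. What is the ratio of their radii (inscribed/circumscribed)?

r_in = 2/2 (half the side); r_out = 2√9/2 (half the diagonal). Ratio = 1/√9 ≈ 0.333333.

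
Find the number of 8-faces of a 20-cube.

Choose 8 of 20 axes to span the face (C(20,8) = 125970 ways), then fix each of the remaining 12 coordinates at one of its two extreme values (2^12 = 4096 ways): 125970·4096 = 515973120.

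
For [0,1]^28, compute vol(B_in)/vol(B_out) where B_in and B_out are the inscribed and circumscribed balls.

V_in / V_out = (r_in/r_out)^28 = (1/√28)^28 = 28^(-28/2) ≈ 5.49272e-21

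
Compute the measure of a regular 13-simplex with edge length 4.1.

For a regular n-simplex with edge a, V = (a^n / n!)·√((n+1)/2^n). With a=4.1, n=13: V ≈ 0.000614156.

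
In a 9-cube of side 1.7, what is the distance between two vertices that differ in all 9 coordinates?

Diagonal = √9 · 1.7 = 5.1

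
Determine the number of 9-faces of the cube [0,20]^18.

Number of 9-faces = C(18,9) · 2^(18-9) = 48620 · 512 = 24893440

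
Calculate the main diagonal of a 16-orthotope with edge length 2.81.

d = √(2.81² + 2.81² + ... + 2.81²) [16 terms] = √(16·2.81²) = 2.81√16 = 11.24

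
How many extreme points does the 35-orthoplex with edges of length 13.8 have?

An n-cross-polytope has 2n vertices; here n = 35, giving 70.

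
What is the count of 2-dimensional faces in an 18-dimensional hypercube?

An n-cube has C(n,k)·2^(n-k) k-faces. Here C(18,2)·2^16 = 153·65536 = 10027008.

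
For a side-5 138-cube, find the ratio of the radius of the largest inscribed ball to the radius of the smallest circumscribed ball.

r_in / r_out = (5/2) / (5√138/2) = 1/√138 ≈ 0.0851257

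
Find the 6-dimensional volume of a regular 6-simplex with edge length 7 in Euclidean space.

Volume = 7^6 · √(7/2^6) / 6! ≈ 54.0399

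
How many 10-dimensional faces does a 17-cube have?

An n-cube has C(n,k)·2^(n-k) k-faces. Here C(17,10)·2^7 = 19448·128 = 2489344.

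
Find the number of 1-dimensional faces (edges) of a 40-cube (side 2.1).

Number of 1-faces = C(40,1)·2^(40-1) = 40·549755813888 = 21990232555520.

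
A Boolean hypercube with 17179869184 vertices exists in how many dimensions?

n = log_2(17179869184) = 34.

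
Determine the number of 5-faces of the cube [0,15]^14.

Choose 5 of 14 axes to span the face (C(14,5) = 2002 ways), then fix each of the remaining 9 coordinates at one of its two extreme values (2^9 = 512 ways): 2002·512 = 1025024.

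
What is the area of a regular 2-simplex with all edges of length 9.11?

Area = (√3/4) · 9.11² = 35.9366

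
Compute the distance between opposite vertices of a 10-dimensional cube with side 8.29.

Diagonal = √10 · 8.29 ≈ 26.2153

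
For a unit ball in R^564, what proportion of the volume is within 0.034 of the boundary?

V(inner)/V(outer) = ((1-0.034)/1)^564 ≈ 3.366e-09, so the shell fraction is 0.9999999966.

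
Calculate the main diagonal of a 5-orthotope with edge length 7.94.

d = √(7.94² + 7.94² + ... + 7.94²) [5 terms] = √(5·7.94²) = 7.94√5 ≈ 17.7544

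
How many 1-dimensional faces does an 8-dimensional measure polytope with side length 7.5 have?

Choose 1 of 8 axes to span the face (C(8,1) = 8 ways), then fix each of the remaining 7 coordinates at one of its two extreme values (2^7 = 128 ways): 8·128 = 1024.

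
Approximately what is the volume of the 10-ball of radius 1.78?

The n-ball volume is π^(n/2)·r^n/Γ(n/2+1). With n=10, r=1.78: V ≈ 814.269.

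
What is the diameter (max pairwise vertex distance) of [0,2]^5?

||(2,2,...,2)|| = √(5)·2 ≈ 4.47214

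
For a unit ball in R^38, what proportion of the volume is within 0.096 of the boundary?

V(inner)/V(outer) = ((1-0.096)/1)^38 ≈ 0.0216, so the shell fraction is 0.978403.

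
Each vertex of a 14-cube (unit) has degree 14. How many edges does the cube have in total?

An n-cube has n·2^(n-1) edges. With n = 14: 14·8192 = 114688.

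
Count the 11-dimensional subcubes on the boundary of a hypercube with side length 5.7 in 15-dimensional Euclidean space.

Choose 11 of 15 axes to span the face (C(15,11) = 1365 ways), then fix each of the remaining 4 coordinates at one of its two extreme values (2^4 = 16 ways): 1365·16 = 21840.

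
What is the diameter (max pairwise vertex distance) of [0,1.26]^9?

The space diagonal of an n-cube of side s is s√n. Here 1.26·√9 = 3.78.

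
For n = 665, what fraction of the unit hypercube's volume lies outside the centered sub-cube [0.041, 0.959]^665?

Shell fraction = 1 - (1-0.082)^665 ≈ 1 - 1.952e-25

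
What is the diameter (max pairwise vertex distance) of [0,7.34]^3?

d = √(7.34² + 7.34² + ... + 7.34²) [3 terms] = √(3·7.34²) = 7.34√3 ≈ 12.7133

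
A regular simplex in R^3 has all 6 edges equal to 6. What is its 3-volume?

Volume = (√2/12) · 6³ = 25.4558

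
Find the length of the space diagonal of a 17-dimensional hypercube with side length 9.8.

d = √(9.8² + 9.8² + ... + 9.8²) [17 terms] = √(17·9.8²) = 9.8√17 ≈ 40.4064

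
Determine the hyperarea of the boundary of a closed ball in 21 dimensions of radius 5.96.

S = n·V_n(r)/r = 21·V_21(5.96)/5.96 (volume-to-surface relation), giving 9.36898e+14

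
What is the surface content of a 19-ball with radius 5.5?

|∂B_19(5.5)| = 505447028499293771·π^9/801964800 ≈ 1.87875e+13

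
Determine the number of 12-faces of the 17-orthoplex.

Number of 12-faces = 2^(12+1) · C(17,12+1) = 8192 · 2380 = 19496960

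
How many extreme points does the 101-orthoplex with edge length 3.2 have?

Number of vertices = 2n = 202.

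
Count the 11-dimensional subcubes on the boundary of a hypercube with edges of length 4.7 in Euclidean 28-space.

Number of 11-faces = C(28,11) · 2^(28-11) = 21474180 · 131072 = 2814663720960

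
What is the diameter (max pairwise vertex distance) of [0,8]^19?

d = √(8² + 8² + ... + 8²) [19 terms] = √(19·8²) = 8√19 ≈ 34.8712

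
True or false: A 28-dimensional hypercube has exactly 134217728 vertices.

False. The 28-cube has 2^28 = 268435456 vertices.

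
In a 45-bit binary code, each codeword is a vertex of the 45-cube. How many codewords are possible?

An n-cube has 2^n vertices; for n = 45 that is 2^45 = 35184372088832.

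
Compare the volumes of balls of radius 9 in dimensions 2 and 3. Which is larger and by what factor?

V_2(9) ≈ 254.469, V_3(9) ≈ 3053.63. The 3-ball is larger by a factor of 12.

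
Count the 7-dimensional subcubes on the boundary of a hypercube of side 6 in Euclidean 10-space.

Choose 7 of 10 axes to span the face (C(10,7) = 120 ways), then fix each of the remaining 3 coordinates at one of its two extreme values (2^3 = 8 ways): 120·8 = 960.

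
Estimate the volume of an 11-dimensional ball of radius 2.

Volume = π^{11/2}·(2)^11/Γ(13/2) = 131072·π^5/10395 ≈ 3858.64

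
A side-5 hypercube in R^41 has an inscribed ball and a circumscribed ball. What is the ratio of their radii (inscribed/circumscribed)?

r_in = 5/2 (half the side); r_out = 5√41/2 (half the diagonal). Ratio = 1/√41 ≈ 0.156174.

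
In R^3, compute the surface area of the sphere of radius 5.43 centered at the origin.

The surface area of an n-ball is 2π^(n/2) r^(n-1) / Γ(n/2). For n=3, r=5.43: 4πr² = 4π·(5.43)² ≈ 370.518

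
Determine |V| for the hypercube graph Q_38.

Number of vertices = 2^38 = 274877906944.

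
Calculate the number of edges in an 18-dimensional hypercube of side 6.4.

Each of the 2^18 = 262144 vertices has degree 18; total edges = 18·2^18/2 = 2359296.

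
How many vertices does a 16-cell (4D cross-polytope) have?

Number of vertices = 2n = 8.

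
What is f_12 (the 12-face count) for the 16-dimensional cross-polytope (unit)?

Each 12-face is the convex hull of 13 vertices, one chosen as ±e_i from each of 13 distinct axes: 2^13·C(16,13) = 4587520.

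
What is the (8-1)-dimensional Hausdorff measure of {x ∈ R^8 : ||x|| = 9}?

|∂B_8(9)| = 1594323·π^4 ≈ 1.55302e+08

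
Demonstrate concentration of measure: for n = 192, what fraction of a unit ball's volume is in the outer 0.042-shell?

1 - (1-0.042)^192 ≈ 0.999736 ≈ 99.9736%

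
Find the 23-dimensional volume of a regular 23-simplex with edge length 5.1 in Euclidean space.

V = (5.1^23 / 23!) · √((23+1) / 2^23) ≈ 1.22993e-09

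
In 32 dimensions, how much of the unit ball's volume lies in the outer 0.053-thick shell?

Shell fraction = 1 - (1-0.053)^32 ≈ 0.824935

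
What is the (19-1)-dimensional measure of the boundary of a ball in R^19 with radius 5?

|∂B_19(5)| = 156250000000000·π^9/1378377 ≈ 3.3791e+12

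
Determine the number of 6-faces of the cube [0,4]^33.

Number of 6-faces = C(33,6) · 2^(33-6) = 1107568 · 134217728 = 148655260565504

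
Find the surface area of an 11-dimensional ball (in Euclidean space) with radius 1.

S = n·V_n(r)/r = 11·V_11(1)/1 (volume-to-surface relation), giving 64·π^5/945 ≈ 20.7251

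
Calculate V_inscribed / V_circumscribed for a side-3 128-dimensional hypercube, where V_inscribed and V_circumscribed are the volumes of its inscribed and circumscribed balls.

V_in / V_out = (r_in/r_out)^128 = (1/√128)^128 = 128^(-128/2) ≈ 1.37582e-135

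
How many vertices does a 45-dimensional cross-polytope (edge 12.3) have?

The 45-dimensional cross-polytope has 2n = 2·45 = 90 vertices.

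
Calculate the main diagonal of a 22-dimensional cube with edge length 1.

d = √(1² + 1² + ... + 1²) [22 terms] = √(22·1²) = 1√22 ≈ 4.69042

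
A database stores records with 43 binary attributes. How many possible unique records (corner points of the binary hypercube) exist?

The 43-cube has 2^43 = 8796093022208 vertices.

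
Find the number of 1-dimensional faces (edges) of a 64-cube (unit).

The 64-cube has n·2^(n-1) = 64·2^63 = 64·9223372036854775808 = 590295810358705651712 edges.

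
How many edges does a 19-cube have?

Each of the 2^19 = 524288 vertices has degree 19; total edges = 19·2^19/2 = 4980736.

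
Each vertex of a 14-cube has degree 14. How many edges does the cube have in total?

The 14-cube has n·2^(n-1) = 14·2^13 = 14·8192 = 114688 edges.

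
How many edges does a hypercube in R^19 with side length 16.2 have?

An n-cube has n·2^(n-1) edges. With n = 19: 19·262144 = 4980736.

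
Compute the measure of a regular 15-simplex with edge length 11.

V_15 = √(16) · 11^15 / (15! · 2^(15/2)) ≈ 70.5872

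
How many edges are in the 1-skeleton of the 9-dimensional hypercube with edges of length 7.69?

Each of the 2^9 = 512 vertices has degree 9; total edges = 9·2^9/2 = 2304.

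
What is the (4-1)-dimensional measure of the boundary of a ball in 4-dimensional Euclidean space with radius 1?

S = n·V_n(r)/r = 4·V_4(1)/1 (volume-to-surface relation), giving 2·π^2 ≈ 19.7392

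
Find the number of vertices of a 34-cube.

The 34-cube has 2^34 = 17179869184 vertices.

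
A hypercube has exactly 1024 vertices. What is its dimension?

The n-cube has 2^n vertices, and 1024 = 2^10, so n = 10.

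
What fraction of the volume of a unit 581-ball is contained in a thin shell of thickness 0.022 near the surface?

Shell fraction = 1 - (1-0.022)^581 ≈ 0.9999975629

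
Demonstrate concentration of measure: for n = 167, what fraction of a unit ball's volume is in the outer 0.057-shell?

1 - (1-0.057)^167 ≈ 0.999945 ≈ 99.9945%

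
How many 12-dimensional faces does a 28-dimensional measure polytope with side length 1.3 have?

f_12(28-cube) = (28 choose 12) · 2^16 = 1993720135680.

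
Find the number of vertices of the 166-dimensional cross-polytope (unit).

Number of vertices = 2n = 332.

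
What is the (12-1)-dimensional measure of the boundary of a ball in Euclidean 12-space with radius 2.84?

The surface area of an n-ball is 2π^(n/2) r^(n-1) / Γ(n/2). For n=12, r=2.84: 1.55328e+06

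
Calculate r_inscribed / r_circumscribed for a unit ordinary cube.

Ratio = (s/2)/(s√3/2) = 3^(-1/2) ≈ 0.57735.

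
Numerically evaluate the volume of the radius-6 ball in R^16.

V = 2448880128·π^8/35 ≈ 6.63894e+11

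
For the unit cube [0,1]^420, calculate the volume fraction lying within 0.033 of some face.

The inner cube has side 1-2·0.033 = 0.934 and volume (0.934)^420 ≈ 3.513e-13, so the shell holds 1 - 3.513e-13 of the volume.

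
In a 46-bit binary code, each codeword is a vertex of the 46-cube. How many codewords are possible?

An n-cube has 2^n vertices; for n = 46 that is 2^46 = 70368744177664.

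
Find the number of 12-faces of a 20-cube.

Number of 12-faces = C(20,12) · 2^(20-12) = 125970 · 256 = 32248320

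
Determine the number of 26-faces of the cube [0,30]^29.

Choose 26 of 29 axes to span the face (C(29,26) = 3654 ways), then fix each of the remaining 3 coordinates at one of its two extreme values (2^3 = 8 ways): 3654·8 = 29232.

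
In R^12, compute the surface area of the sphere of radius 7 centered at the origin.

S_12(7) = 2·π^(12/2)·(7)^11 / Γ(12/2) = 1977326743·π^6/60 ≈ 3.1683e+10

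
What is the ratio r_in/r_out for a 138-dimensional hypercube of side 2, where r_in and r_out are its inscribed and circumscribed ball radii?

For an n-cube of any side s, the inradius is s/2 and the circumradius is s√n/2, so the ratio is 1/√138 ≈ 0.0851257.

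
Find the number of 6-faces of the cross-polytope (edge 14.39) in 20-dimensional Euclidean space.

f_6(20-orthoplex) = 2^7 · (20 choose 7) = 9922560.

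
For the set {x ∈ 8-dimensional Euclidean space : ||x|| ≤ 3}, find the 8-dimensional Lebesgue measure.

V = 2187·π^4/8 ≈ 26629.2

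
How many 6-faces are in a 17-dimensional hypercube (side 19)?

An n-cube has C(n,k)·2^(n-k) k-faces. Here C(17,6)·2^11 = 12376·2048 = 25346048.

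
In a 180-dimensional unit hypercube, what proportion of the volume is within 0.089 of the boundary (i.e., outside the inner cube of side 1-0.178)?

The inner cube has side 1-2·0.089 = 0.822 and volume (0.822)^180 ≈ 4.753e-16, so the shell holds 1 - 4.753e-16 of the volume.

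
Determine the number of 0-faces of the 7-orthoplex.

Each 0-face is the convex hull of 1 vertex, one chosen as ±e_i from each of 1 distinct axis: 2^1·C(7,1) = 14.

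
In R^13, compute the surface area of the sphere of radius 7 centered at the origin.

S = n·V_n(r)/r = 13·V_13(7)/7 (volume-to-surface relation), giving 253097823104·π^6/1485 ≈ 1.63856e+11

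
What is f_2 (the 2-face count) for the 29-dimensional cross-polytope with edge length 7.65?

An n-cross-polytope has 2^(k+1)·C(n,k+1) k-faces. Here 2^3·C(29,3) = 8·3654 = 29232.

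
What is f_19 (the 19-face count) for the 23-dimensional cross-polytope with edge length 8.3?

Number of 19-faces = 2^(19+1) · C(23,19+1) = 1048576 · 1771 = 1857028096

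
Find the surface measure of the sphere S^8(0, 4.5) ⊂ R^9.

The surface area of an n-ball is 2π^(n/2) r^(n-1) / Γ(n/2). For n=9, r=4.5: 14348907·π^4/280 ≈ 4.99184e+06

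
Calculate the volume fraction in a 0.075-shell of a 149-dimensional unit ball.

Shell fraction = 1 - (1-0.075)^149 ≈ 0.999991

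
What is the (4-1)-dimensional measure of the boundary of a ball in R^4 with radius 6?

The surface area of an n-ball is 2π^(n/2) r^(n-1) / Γ(n/2). For n=4, r=6: 432·π^2 ≈ 4263.67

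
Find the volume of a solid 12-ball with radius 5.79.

Volume = π^{12/2}·(5.79)^12/Γ(7) ≈ 1.89544e+09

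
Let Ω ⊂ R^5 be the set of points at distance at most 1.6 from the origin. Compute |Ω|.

The n-ball volume is π^(n/2)·r^n/Γ(n/2+1). With n=5, r=1.6: V ≈ 55.1948.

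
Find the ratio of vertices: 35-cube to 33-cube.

The 35-cube has 2^35 = 34359738368 vertices. The 33-cube has 2^33 = 8589934592 vertices. Ratio: 34359738368/8589934592 = 4.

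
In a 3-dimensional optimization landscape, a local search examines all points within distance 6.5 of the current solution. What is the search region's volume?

Volume = π^{3/2}·(6.5)^3/Γ(5/2) = 2197·π/6 ≈ 1150.35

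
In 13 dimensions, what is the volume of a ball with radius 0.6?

V_13(0.6) = π^(13/2) · (0.6)^13 / Γ(13/2 + 1) ≈ 0.00118934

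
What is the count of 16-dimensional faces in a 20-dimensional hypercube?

Number of 16-faces = C(20,16) · 2^(20-16) = 4845 · 16 = 77520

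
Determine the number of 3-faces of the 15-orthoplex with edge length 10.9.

f_3(15-orthoplex) = 2^4 · (15 choose 4) = 21840.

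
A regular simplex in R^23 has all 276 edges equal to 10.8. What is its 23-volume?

V_23 = √(24) · 10.8^23 / (23! · 2^(23/2)) ≈ 0.038416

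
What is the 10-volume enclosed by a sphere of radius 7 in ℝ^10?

V_10(7) = π^(10/2) · (7)^10 / Γ(10/2 + 1) = 282475249·π^5/120 ≈ 7.20358e+08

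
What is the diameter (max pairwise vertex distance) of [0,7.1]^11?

Diagonal = √11 · 7.1 ≈ 23.548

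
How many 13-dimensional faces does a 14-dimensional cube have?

Number of 13-faces = C(14,13) · 2^(14-13) = 14 · 2 = 28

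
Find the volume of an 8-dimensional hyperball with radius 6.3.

V_8(6.3) = π^(8/2) · (6.3)^8 / Γ(8/2 + 1) ≈ 1.00719e+07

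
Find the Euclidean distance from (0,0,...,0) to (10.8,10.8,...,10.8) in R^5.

Diagonal = √5 · 10.8 ≈ 24.1495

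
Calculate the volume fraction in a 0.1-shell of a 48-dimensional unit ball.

Shell fraction = 1 - (1-0.1)^48 ≈ 0.993637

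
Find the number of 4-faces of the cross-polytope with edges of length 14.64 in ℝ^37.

Each 4-face is the convex hull of 5 vertices, one chosen as ±e_i from each of 5 distinct axes: 2^5·C(37,5) = 13948704.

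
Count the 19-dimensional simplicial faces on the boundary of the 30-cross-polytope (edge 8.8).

Number of 19-faces = 2^(19+1) · C(30,19+1) = 1048576 · 30045015 = 31504481648640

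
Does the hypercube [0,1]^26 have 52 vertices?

False. The 26-cube has 2^26 = 67108864 vertices.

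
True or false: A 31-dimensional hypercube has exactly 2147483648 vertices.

True. The 31-cube has 2^31 = 2147483648 vertices.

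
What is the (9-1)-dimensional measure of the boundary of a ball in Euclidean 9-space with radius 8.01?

The surface area of an n-ball is 2π^(n/2) r^(n-1) / Γ(n/2). For n=9, r=8.01: 5.03061e+08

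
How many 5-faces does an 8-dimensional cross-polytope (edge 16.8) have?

f_5(8-orthoplex) = 2^6 · (8 choose 6) = 1792.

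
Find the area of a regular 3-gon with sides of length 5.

Area = (√3/4) · 5² = 10.8253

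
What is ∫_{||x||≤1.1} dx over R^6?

Volume = π^{6/2}·(1.1)^6/Γ(4) ≈ 9.15492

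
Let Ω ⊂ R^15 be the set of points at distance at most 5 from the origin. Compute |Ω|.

The n-ball volume is π^(n/2)·r^n/Γ(n/2+1). With n=15, r=5: V = 312500000000·π^7/81081 ≈ 1.16407e+10.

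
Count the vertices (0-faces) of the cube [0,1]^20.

Number of vertices = 2^20 = 1048576.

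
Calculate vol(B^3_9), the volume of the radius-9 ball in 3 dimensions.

Volume = π^{3/2}·(9)^3/Γ(5/2) = 972·π ≈ 3053.63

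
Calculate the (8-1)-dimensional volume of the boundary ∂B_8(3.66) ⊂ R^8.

S_8(3.66) = 2·π^(8/2)·(3.66)^7 / Γ(8/2) ≈ 285658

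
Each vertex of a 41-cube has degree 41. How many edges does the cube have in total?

Number of 1-faces = C(41,1)·2^(41-1) = 41·1099511627776 = 45079976738816.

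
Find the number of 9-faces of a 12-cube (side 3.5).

Number of 9-faces = C(12,9) · 2^(12-9) = 220 · 8 = 1760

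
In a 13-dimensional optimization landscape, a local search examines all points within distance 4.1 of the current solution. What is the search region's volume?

The n-ball volume is π^(n/2)·r^n/Γ(n/2+1). With n=13, r=4.1: V ≈ 8.42425e+07.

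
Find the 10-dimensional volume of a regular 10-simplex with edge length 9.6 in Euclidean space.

V_10 = √(11) · 9.6^10 / (10! · 2^(10/2)) ≈ 189.887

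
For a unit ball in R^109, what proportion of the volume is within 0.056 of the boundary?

Shell fraction = 1 - (1-0.056)^109 ≈ 0.99813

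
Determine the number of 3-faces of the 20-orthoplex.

Each 3-face is the convex hull of 4 vertices, one chosen as ±e_i from each of 4 distinct axes: 2^4·C(20,4) = 77520.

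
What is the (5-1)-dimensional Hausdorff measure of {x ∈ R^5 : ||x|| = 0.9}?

|∂B_5(0.9)| ≈ 17.2679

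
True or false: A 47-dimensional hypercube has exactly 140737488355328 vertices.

True. The 47-cube has 2^47 = 140737488355328 vertices.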